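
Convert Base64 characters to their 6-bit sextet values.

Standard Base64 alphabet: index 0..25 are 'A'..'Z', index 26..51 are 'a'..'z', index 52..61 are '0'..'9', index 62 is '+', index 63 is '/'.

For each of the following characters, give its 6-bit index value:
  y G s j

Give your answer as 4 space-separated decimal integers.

'y': a..z range, 26 + ord('y') − ord('a') = 50
'G': A..Z range, ord('G') − ord('A') = 6
's': a..z range, 26 + ord('s') − ord('a') = 44
'j': a..z range, 26 + ord('j') − ord('a') = 35

Answer: 50 6 44 35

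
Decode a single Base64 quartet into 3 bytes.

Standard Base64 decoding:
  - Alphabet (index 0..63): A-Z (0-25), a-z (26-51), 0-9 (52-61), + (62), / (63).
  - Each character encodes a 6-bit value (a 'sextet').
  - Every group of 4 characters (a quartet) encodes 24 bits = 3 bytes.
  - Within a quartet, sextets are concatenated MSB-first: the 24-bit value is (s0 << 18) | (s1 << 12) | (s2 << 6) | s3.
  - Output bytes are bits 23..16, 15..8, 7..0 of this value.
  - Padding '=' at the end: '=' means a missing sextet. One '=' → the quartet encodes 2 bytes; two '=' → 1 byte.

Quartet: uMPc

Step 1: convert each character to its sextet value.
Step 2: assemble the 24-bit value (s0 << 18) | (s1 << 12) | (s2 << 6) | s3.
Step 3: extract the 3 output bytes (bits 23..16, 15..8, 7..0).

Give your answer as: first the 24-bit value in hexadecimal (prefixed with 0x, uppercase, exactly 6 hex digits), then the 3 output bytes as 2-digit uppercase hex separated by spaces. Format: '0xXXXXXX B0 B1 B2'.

Sextets: u=46, M=12, P=15, c=28
24-bit: (46<<18) | (12<<12) | (15<<6) | 28
      = 0xB80000 | 0x00C000 | 0x0003C0 | 0x00001C
      = 0xB8C3DC
Bytes: (v>>16)&0xFF=B8, (v>>8)&0xFF=C3, v&0xFF=DC

Answer: 0xB8C3DC B8 C3 DC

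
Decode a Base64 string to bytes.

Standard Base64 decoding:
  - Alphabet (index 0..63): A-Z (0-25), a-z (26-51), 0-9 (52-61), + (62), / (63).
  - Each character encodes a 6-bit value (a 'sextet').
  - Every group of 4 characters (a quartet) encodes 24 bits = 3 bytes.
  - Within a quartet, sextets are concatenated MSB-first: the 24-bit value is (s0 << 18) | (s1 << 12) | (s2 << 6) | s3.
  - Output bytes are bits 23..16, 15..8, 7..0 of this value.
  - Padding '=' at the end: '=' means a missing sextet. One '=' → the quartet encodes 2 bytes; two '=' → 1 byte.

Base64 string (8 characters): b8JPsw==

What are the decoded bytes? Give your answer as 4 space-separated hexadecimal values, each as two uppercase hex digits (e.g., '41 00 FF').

Answer: 6F C2 4F B3

Derivation:
After char 0 ('b'=27): chars_in_quartet=1 acc=0x1B bytes_emitted=0
After char 1 ('8'=60): chars_in_quartet=2 acc=0x6FC bytes_emitted=0
After char 2 ('J'=9): chars_in_quartet=3 acc=0x1BF09 bytes_emitted=0
After char 3 ('P'=15): chars_in_quartet=4 acc=0x6FC24F -> emit 6F C2 4F, reset; bytes_emitted=3
After char 4 ('s'=44): chars_in_quartet=1 acc=0x2C bytes_emitted=3
After char 5 ('w'=48): chars_in_quartet=2 acc=0xB30 bytes_emitted=3
Padding '==': partial quartet acc=0xB30 -> emit B3; bytes_emitted=4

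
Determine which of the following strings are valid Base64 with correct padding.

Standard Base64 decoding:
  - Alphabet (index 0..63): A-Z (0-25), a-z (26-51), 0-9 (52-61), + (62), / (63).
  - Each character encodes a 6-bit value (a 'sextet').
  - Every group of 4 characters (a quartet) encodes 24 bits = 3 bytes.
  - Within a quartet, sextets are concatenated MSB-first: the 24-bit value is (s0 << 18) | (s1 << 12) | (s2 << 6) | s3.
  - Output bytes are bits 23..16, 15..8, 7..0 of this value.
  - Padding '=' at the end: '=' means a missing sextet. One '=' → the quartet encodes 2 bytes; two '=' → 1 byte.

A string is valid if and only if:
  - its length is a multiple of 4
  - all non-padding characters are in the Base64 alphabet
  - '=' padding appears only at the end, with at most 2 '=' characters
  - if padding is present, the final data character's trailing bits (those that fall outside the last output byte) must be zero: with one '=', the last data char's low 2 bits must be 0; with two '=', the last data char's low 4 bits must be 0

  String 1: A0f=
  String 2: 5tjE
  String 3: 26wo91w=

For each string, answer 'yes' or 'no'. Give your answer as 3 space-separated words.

String 1: 'A0f=' → invalid (bad trailing bits)
String 2: '5tjE' → valid
String 3: '26wo91w=' → valid

Answer: no yes yes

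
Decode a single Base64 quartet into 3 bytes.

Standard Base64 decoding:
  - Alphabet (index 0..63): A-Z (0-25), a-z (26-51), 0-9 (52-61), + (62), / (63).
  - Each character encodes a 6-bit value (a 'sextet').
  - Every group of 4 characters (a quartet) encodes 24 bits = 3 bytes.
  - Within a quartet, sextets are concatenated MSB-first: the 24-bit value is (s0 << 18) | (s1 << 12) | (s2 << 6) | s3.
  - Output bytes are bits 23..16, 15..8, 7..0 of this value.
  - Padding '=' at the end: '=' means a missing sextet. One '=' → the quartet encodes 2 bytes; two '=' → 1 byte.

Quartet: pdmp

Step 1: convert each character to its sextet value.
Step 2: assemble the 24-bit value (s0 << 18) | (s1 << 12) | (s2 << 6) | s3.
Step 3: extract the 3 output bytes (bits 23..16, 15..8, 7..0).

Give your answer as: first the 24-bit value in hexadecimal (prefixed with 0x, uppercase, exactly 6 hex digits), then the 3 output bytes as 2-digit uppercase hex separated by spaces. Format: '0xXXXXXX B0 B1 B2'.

Sextets: p=41, d=29, m=38, p=41
24-bit: (41<<18) | (29<<12) | (38<<6) | 41
      = 0xA40000 | 0x01D000 | 0x000980 | 0x000029
      = 0xA5D9A9
Bytes: (v>>16)&0xFF=A5, (v>>8)&0xFF=D9, v&0xFF=A9

Answer: 0xA5D9A9 A5 D9 A9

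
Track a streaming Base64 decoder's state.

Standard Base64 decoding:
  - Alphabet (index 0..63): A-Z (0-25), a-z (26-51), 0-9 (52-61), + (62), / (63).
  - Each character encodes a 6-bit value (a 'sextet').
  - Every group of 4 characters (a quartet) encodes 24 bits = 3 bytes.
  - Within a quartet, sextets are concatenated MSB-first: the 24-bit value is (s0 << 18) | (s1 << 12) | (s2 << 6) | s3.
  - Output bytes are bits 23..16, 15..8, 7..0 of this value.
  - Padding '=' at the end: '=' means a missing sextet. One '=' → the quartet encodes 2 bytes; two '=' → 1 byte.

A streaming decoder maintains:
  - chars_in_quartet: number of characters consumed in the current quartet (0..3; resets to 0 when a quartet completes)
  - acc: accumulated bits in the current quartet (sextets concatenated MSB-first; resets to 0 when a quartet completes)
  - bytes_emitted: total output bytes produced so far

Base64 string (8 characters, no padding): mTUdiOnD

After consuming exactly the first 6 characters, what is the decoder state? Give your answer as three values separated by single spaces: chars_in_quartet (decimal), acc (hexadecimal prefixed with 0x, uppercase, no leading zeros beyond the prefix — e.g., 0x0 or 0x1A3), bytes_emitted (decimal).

Answer: 2 0x88E 3

Derivation:
After char 0 ('m'=38): chars_in_quartet=1 acc=0x26 bytes_emitted=0
After char 1 ('T'=19): chars_in_quartet=2 acc=0x993 bytes_emitted=0
After char 2 ('U'=20): chars_in_quartet=3 acc=0x264D4 bytes_emitted=0
After char 3 ('d'=29): chars_in_quartet=4 acc=0x99351D -> emit 99 35 1D, reset; bytes_emitted=3
After char 4 ('i'=34): chars_in_quartet=1 acc=0x22 bytes_emitted=3
After char 5 ('O'=14): chars_in_quartet=2 acc=0x88E bytes_emitted=3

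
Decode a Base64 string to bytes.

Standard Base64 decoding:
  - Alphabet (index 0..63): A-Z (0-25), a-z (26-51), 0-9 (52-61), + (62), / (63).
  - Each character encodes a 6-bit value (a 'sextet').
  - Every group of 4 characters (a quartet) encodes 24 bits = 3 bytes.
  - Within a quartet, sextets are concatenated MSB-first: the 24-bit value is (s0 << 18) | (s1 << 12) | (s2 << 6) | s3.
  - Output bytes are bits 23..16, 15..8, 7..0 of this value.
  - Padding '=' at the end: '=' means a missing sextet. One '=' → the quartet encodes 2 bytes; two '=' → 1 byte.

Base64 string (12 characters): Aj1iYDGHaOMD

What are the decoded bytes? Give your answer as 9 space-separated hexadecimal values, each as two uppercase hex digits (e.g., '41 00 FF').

Answer: 02 3D 62 60 31 87 68 E3 03

Derivation:
After char 0 ('A'=0): chars_in_quartet=1 acc=0x0 bytes_emitted=0
After char 1 ('j'=35): chars_in_quartet=2 acc=0x23 bytes_emitted=0
After char 2 ('1'=53): chars_in_quartet=3 acc=0x8F5 bytes_emitted=0
After char 3 ('i'=34): chars_in_quartet=4 acc=0x23D62 -> emit 02 3D 62, reset; bytes_emitted=3
After char 4 ('Y'=24): chars_in_quartet=1 acc=0x18 bytes_emitted=3
After char 5 ('D'=3): chars_in_quartet=2 acc=0x603 bytes_emitted=3
After char 6 ('G'=6): chars_in_quartet=3 acc=0x180C6 bytes_emitted=3
After char 7 ('H'=7): chars_in_quartet=4 acc=0x603187 -> emit 60 31 87, reset; bytes_emitted=6
After char 8 ('a'=26): chars_in_quartet=1 acc=0x1A bytes_emitted=6
After char 9 ('O'=14): chars_in_quartet=2 acc=0x68E bytes_emitted=6
After char 10 ('M'=12): chars_in_quartet=3 acc=0x1A38C bytes_emitted=6
After char 11 ('D'=3): chars_in_quartet=4 acc=0x68E303 -> emit 68 E3 03, reset; bytes_emitted=9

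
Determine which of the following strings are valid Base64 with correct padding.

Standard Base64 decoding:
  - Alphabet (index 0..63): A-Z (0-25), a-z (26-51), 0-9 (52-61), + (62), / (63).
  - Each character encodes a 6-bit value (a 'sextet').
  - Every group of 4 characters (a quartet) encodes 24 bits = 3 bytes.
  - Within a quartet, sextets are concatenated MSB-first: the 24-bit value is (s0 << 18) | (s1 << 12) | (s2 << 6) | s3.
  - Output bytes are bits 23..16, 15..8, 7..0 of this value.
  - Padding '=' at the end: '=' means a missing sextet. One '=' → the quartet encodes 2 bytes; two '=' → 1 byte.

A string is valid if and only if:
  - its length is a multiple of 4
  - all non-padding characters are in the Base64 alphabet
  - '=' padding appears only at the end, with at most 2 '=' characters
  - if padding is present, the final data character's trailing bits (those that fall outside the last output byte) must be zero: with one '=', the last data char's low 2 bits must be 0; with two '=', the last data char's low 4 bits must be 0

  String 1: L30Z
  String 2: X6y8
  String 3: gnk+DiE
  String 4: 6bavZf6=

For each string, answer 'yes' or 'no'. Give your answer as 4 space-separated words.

Answer: yes yes no no

Derivation:
String 1: 'L30Z' → valid
String 2: 'X6y8' → valid
String 3: 'gnk+DiE' → invalid (len=7 not mult of 4)
String 4: '6bavZf6=' → invalid (bad trailing bits)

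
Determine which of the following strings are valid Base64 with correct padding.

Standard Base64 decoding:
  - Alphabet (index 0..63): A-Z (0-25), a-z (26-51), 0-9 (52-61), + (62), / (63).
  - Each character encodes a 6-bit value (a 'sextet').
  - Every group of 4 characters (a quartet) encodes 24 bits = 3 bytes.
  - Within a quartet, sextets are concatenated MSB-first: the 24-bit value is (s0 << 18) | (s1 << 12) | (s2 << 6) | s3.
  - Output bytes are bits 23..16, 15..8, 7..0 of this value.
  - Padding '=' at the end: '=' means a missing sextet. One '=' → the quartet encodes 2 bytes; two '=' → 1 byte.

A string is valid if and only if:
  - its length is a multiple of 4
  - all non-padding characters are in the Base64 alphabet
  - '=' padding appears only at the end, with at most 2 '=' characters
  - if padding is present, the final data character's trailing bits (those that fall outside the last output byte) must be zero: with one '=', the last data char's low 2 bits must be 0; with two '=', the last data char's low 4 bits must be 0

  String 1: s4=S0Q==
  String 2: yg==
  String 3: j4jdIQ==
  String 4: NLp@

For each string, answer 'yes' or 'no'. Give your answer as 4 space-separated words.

Answer: no yes yes no

Derivation:
String 1: 's4=S0Q==' → invalid (bad char(s): ['=']; '=' in middle)
String 2: 'yg==' → valid
String 3: 'j4jdIQ==' → valid
String 4: 'NLp@' → invalid (bad char(s): ['@'])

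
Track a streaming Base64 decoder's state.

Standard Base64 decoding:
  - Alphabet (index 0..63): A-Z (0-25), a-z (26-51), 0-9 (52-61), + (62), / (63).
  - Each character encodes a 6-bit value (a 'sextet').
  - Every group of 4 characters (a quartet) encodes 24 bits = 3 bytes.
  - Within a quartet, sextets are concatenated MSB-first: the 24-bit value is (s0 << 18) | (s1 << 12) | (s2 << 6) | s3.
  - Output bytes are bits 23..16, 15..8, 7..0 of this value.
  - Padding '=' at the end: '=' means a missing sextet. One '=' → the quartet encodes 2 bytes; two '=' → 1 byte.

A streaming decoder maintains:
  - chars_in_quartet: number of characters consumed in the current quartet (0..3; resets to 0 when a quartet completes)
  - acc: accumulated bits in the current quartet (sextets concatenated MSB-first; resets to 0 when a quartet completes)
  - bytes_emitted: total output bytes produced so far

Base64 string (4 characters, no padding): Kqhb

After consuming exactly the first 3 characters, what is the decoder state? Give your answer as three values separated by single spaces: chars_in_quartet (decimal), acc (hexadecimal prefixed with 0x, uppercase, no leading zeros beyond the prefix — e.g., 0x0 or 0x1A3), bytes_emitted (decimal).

Answer: 3 0xAAA1 0

Derivation:
After char 0 ('K'=10): chars_in_quartet=1 acc=0xA bytes_emitted=0
After char 1 ('q'=42): chars_in_quartet=2 acc=0x2AA bytes_emitted=0
After char 2 ('h'=33): chars_in_quartet=3 acc=0xAAA1 bytes_emitted=0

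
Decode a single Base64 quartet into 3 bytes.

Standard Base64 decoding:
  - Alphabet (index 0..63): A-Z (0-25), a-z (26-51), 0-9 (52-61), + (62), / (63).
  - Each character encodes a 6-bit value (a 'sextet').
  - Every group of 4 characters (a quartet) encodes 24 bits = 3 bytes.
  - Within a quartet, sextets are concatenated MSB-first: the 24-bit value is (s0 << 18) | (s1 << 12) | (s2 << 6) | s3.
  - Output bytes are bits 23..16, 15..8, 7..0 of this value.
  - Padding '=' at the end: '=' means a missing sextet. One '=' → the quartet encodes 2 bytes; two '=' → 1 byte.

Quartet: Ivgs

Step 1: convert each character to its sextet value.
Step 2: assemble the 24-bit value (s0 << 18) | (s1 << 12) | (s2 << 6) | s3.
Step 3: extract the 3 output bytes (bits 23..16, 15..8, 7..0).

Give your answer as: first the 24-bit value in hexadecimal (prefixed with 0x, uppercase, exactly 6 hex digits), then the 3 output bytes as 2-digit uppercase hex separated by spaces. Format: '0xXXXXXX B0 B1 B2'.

Sextets: I=8, v=47, g=32, s=44
24-bit: (8<<18) | (47<<12) | (32<<6) | 44
      = 0x200000 | 0x02F000 | 0x000800 | 0x00002C
      = 0x22F82C
Bytes: (v>>16)&0xFF=22, (v>>8)&0xFF=F8, v&0xFF=2C

Answer: 0x22F82C 22 F8 2C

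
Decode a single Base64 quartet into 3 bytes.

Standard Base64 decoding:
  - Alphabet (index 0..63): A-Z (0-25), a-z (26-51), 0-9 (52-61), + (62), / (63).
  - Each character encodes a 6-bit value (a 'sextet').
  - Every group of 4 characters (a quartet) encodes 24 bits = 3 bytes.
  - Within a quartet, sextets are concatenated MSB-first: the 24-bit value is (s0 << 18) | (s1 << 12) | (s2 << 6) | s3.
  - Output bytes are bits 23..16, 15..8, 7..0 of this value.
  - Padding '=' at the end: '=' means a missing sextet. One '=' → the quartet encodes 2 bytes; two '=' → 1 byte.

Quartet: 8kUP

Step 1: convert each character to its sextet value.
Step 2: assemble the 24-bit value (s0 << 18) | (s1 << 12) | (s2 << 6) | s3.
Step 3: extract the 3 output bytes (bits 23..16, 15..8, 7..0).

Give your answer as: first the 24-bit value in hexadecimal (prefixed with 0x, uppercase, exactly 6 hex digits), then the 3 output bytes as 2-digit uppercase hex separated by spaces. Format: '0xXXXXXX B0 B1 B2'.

Sextets: 8=60, k=36, U=20, P=15
24-bit: (60<<18) | (36<<12) | (20<<6) | 15
      = 0xF00000 | 0x024000 | 0x000500 | 0x00000F
      = 0xF2450F
Bytes: (v>>16)&0xFF=F2, (v>>8)&0xFF=45, v&0xFF=0F

Answer: 0xF2450F F2 45 0F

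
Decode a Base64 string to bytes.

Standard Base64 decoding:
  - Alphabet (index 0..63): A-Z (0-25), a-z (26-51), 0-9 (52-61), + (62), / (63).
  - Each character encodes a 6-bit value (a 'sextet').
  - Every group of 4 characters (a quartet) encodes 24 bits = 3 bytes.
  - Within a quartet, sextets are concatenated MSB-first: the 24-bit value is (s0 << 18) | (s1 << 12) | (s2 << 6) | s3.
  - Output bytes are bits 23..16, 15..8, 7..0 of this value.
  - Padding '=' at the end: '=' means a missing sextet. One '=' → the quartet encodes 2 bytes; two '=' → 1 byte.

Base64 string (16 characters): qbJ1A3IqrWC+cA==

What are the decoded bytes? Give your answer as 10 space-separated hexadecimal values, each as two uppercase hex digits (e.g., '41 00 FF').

After char 0 ('q'=42): chars_in_quartet=1 acc=0x2A bytes_emitted=0
After char 1 ('b'=27): chars_in_quartet=2 acc=0xA9B bytes_emitted=0
After char 2 ('J'=9): chars_in_quartet=3 acc=0x2A6C9 bytes_emitted=0
After char 3 ('1'=53): chars_in_quartet=4 acc=0xA9B275 -> emit A9 B2 75, reset; bytes_emitted=3
After char 4 ('A'=0): chars_in_quartet=1 acc=0x0 bytes_emitted=3
After char 5 ('3'=55): chars_in_quartet=2 acc=0x37 bytes_emitted=3
After char 6 ('I'=8): chars_in_quartet=3 acc=0xDC8 bytes_emitted=3
After char 7 ('q'=42): chars_in_quartet=4 acc=0x3722A -> emit 03 72 2A, reset; bytes_emitted=6
After char 8 ('r'=43): chars_in_quartet=1 acc=0x2B bytes_emitted=6
After char 9 ('W'=22): chars_in_quartet=2 acc=0xAD6 bytes_emitted=6
After char 10 ('C'=2): chars_in_quartet=3 acc=0x2B582 bytes_emitted=6
After char 11 ('+'=62): chars_in_quartet=4 acc=0xAD60BE -> emit AD 60 BE, reset; bytes_emitted=9
After char 12 ('c'=28): chars_in_quartet=1 acc=0x1C bytes_emitted=9
After char 13 ('A'=0): chars_in_quartet=2 acc=0x700 bytes_emitted=9
Padding '==': partial quartet acc=0x700 -> emit 70; bytes_emitted=10

Answer: A9 B2 75 03 72 2A AD 60 BE 70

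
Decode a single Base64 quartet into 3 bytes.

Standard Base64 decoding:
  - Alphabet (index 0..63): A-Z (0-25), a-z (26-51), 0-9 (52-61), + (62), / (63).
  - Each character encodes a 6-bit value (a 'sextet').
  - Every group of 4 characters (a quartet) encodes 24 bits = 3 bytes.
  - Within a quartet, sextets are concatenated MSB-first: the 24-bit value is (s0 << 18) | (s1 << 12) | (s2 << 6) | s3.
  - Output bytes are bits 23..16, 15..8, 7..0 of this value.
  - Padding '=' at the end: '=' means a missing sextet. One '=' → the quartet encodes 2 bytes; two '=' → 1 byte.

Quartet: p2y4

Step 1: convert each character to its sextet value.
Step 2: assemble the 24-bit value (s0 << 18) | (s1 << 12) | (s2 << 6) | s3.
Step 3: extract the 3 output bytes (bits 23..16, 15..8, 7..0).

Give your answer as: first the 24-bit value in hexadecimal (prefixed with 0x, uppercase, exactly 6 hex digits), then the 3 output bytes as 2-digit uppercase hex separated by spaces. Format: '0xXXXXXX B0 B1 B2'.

Answer: 0xA76CB8 A7 6C B8

Derivation:
Sextets: p=41, 2=54, y=50, 4=56
24-bit: (41<<18) | (54<<12) | (50<<6) | 56
      = 0xA40000 | 0x036000 | 0x000C80 | 0x000038
      = 0xA76CB8
Bytes: (v>>16)&0xFF=A7, (v>>8)&0xFF=6C, v&0xFF=B8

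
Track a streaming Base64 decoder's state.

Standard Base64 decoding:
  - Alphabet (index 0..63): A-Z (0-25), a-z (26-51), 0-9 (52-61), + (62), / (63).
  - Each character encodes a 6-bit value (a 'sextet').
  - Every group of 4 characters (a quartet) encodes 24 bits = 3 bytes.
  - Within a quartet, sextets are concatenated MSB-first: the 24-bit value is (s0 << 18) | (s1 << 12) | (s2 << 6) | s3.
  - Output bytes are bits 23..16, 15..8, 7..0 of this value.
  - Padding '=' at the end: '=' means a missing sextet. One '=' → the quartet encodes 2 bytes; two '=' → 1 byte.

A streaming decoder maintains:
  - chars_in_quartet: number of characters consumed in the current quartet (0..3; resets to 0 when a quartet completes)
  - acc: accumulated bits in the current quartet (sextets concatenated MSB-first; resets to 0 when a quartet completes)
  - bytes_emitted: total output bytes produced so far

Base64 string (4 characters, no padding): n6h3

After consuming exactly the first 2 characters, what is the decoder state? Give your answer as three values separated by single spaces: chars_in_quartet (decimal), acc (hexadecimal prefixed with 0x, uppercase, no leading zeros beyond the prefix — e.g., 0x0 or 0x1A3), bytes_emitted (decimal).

Answer: 2 0x9FA 0

Derivation:
After char 0 ('n'=39): chars_in_quartet=1 acc=0x27 bytes_emitted=0
After char 1 ('6'=58): chars_in_quartet=2 acc=0x9FA bytes_emitted=0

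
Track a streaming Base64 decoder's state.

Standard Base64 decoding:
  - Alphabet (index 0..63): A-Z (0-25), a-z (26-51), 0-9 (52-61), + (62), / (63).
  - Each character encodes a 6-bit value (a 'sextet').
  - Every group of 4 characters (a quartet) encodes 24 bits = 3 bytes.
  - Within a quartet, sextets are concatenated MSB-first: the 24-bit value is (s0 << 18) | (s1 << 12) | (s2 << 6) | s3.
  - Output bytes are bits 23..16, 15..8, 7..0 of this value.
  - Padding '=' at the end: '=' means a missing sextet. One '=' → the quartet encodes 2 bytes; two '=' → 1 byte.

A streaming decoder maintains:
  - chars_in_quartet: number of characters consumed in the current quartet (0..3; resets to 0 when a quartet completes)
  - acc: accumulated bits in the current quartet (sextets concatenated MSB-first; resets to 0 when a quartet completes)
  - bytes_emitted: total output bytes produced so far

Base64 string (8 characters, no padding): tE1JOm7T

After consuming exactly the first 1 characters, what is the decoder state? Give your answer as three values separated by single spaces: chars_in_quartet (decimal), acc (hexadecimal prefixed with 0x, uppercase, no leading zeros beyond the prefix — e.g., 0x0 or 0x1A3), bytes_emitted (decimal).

After char 0 ('t'=45): chars_in_quartet=1 acc=0x2D bytes_emitted=0

Answer: 1 0x2D 0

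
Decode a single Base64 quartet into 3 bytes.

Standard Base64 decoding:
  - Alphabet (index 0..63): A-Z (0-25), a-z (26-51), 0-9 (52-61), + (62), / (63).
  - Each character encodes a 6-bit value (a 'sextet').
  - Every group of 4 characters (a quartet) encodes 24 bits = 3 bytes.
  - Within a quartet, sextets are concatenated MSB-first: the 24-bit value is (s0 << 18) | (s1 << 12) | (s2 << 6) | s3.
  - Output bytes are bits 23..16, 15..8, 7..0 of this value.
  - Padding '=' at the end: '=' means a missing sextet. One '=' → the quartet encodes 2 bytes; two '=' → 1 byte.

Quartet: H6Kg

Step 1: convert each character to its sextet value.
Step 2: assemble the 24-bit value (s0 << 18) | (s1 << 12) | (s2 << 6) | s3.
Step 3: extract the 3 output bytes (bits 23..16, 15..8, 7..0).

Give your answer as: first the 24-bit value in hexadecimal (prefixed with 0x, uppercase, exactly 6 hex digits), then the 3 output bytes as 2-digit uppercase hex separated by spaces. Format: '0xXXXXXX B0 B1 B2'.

Sextets: H=7, 6=58, K=10, g=32
24-bit: (7<<18) | (58<<12) | (10<<6) | 32
      = 0x1C0000 | 0x03A000 | 0x000280 | 0x000020
      = 0x1FA2A0
Bytes: (v>>16)&0xFF=1F, (v>>8)&0xFF=A2, v&0xFF=A0

Answer: 0x1FA2A0 1F A2 A0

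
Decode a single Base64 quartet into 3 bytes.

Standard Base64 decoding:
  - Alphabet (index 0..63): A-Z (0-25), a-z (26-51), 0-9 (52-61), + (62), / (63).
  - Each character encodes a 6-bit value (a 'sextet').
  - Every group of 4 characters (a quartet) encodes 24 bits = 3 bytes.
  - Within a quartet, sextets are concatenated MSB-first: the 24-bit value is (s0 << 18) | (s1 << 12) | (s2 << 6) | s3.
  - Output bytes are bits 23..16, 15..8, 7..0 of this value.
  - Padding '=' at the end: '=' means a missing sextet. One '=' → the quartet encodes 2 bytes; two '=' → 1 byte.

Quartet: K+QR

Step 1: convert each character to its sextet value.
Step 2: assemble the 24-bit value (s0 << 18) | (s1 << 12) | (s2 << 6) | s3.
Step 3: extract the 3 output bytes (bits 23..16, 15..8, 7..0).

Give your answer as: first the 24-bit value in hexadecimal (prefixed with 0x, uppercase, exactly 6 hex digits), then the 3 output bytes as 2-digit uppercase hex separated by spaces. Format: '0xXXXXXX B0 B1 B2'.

Answer: 0x2BE411 2B E4 11

Derivation:
Sextets: K=10, +=62, Q=16, R=17
24-bit: (10<<18) | (62<<12) | (16<<6) | 17
      = 0x280000 | 0x03E000 | 0x000400 | 0x000011
      = 0x2BE411
Bytes: (v>>16)&0xFF=2B, (v>>8)&0xFF=E4, v&0xFF=11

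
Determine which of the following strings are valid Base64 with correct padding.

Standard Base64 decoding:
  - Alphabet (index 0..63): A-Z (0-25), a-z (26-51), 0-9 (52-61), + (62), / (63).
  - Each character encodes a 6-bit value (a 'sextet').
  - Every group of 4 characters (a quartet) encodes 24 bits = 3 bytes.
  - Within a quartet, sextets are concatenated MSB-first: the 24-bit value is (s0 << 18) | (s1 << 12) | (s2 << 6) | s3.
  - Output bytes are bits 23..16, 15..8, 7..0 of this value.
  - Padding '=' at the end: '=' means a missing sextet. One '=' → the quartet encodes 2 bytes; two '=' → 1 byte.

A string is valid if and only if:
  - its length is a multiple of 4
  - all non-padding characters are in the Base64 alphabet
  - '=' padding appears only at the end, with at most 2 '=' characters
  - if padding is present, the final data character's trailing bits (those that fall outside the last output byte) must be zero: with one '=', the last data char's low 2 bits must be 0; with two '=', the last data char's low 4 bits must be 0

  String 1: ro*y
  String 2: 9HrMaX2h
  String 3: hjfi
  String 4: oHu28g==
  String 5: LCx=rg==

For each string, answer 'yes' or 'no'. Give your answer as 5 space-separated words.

Answer: no yes yes yes no

Derivation:
String 1: 'ro*y' → invalid (bad char(s): ['*'])
String 2: '9HrMaX2h' → valid
String 3: 'hjfi' → valid
String 4: 'oHu28g==' → valid
String 5: 'LCx=rg==' → invalid (bad char(s): ['=']; '=' in middle)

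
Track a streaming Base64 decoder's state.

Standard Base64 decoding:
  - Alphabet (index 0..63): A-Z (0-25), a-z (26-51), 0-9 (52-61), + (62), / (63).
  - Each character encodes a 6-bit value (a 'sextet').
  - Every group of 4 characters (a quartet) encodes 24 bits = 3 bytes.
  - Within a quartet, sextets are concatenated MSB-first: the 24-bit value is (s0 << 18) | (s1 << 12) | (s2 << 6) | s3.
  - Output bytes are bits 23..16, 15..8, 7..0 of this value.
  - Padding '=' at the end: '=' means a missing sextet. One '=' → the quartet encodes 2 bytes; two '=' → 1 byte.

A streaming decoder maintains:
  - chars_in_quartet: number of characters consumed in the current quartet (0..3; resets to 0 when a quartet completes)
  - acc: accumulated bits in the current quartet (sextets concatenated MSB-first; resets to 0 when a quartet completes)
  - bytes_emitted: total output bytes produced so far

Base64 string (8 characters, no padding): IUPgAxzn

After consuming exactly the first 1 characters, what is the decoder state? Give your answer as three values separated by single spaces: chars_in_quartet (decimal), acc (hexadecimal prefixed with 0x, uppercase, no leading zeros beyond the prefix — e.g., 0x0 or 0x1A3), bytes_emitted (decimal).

After char 0 ('I'=8): chars_in_quartet=1 acc=0x8 bytes_emitted=0

Answer: 1 0x8 0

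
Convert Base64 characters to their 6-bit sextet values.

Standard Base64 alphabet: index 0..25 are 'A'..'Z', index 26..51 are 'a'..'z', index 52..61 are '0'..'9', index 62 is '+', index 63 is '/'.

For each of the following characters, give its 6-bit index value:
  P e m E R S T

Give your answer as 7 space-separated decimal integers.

Answer: 15 30 38 4 17 18 19

Derivation:
'P': A..Z range, ord('P') − ord('A') = 15
'e': a..z range, 26 + ord('e') − ord('a') = 30
'm': a..z range, 26 + ord('m') − ord('a') = 38
'E': A..Z range, ord('E') − ord('A') = 4
'R': A..Z range, ord('R') − ord('A') = 17
'S': A..Z range, ord('S') − ord('A') = 18
'T': A..Z range, ord('T') − ord('A') = 19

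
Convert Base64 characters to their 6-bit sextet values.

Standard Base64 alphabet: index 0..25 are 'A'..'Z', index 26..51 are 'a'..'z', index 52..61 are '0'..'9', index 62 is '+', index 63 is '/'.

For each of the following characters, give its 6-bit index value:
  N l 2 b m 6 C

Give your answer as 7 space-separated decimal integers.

'N': A..Z range, ord('N') − ord('A') = 13
'l': a..z range, 26 + ord('l') − ord('a') = 37
'2': 0..9 range, 52 + ord('2') − ord('0') = 54
'b': a..z range, 26 + ord('b') − ord('a') = 27
'm': a..z range, 26 + ord('m') − ord('a') = 38
'6': 0..9 range, 52 + ord('6') − ord('0') = 58
'C': A..Z range, ord('C') − ord('A') = 2

Answer: 13 37 54 27 38 58 2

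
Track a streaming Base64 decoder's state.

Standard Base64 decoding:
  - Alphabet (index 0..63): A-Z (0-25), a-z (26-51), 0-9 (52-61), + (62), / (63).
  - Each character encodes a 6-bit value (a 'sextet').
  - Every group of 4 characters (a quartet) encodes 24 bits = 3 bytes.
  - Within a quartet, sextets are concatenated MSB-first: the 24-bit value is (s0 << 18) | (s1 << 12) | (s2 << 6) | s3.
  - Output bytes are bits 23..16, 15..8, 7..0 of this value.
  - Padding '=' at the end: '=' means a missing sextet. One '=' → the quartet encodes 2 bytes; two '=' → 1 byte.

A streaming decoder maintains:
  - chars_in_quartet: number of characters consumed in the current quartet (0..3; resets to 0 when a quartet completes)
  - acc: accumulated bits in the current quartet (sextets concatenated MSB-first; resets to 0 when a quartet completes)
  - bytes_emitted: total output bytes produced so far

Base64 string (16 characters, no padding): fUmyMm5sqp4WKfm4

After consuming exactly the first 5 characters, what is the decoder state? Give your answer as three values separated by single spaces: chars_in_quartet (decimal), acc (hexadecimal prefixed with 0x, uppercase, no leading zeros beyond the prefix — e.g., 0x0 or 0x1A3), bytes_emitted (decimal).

Answer: 1 0xC 3

Derivation:
After char 0 ('f'=31): chars_in_quartet=1 acc=0x1F bytes_emitted=0
After char 1 ('U'=20): chars_in_quartet=2 acc=0x7D4 bytes_emitted=0
After char 2 ('m'=38): chars_in_quartet=3 acc=0x1F526 bytes_emitted=0
After char 3 ('y'=50): chars_in_quartet=4 acc=0x7D49B2 -> emit 7D 49 B2, reset; bytes_emitted=3
After char 4 ('M'=12): chars_in_quartet=1 acc=0xC bytes_emitted=3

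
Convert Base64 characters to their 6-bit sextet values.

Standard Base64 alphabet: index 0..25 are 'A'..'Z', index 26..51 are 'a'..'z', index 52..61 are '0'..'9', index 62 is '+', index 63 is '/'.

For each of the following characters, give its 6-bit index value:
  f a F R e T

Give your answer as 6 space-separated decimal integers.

Answer: 31 26 5 17 30 19

Derivation:
'f': a..z range, 26 + ord('f') − ord('a') = 31
'a': a..z range, 26 + ord('a') − ord('a') = 26
'F': A..Z range, ord('F') − ord('A') = 5
'R': A..Z range, ord('R') − ord('A') = 17
'e': a..z range, 26 + ord('e') − ord('a') = 30
'T': A..Z range, ord('T') − ord('A') = 19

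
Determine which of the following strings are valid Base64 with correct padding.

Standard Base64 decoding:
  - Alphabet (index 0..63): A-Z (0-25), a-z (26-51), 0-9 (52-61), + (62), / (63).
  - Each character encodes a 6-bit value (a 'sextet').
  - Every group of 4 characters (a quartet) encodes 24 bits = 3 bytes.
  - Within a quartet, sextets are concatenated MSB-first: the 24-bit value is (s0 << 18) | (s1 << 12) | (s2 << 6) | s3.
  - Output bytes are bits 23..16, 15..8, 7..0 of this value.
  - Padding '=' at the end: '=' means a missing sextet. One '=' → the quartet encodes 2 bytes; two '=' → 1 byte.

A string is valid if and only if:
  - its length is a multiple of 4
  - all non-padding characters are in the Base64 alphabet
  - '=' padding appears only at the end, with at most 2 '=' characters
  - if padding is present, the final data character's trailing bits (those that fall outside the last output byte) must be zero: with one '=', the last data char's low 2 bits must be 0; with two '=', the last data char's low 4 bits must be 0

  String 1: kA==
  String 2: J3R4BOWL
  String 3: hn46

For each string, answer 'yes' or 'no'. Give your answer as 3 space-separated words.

String 1: 'kA==' → valid
String 2: 'J3R4BOWL' → valid
String 3: 'hn46' → valid

Answer: yes yes yes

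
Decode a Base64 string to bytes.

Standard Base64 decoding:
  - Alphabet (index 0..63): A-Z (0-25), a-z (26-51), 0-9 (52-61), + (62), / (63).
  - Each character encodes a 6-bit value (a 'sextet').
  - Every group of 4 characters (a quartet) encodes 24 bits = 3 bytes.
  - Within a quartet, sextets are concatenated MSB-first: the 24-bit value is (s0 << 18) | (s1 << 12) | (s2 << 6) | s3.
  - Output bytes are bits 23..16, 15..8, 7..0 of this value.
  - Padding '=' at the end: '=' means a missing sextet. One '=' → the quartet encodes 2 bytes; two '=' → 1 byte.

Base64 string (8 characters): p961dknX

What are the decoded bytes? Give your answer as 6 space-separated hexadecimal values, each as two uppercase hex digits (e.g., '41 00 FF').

Answer: A7 DE B5 76 49 D7

Derivation:
After char 0 ('p'=41): chars_in_quartet=1 acc=0x29 bytes_emitted=0
After char 1 ('9'=61): chars_in_quartet=2 acc=0xA7D bytes_emitted=0
After char 2 ('6'=58): chars_in_quartet=3 acc=0x29F7A bytes_emitted=0
After char 3 ('1'=53): chars_in_quartet=4 acc=0xA7DEB5 -> emit A7 DE B5, reset; bytes_emitted=3
After char 4 ('d'=29): chars_in_quartet=1 acc=0x1D bytes_emitted=3
After char 5 ('k'=36): chars_in_quartet=2 acc=0x764 bytes_emitted=3
After char 6 ('n'=39): chars_in_quartet=3 acc=0x1D927 bytes_emitted=3
After char 7 ('X'=23): chars_in_quartet=4 acc=0x7649D7 -> emit 76 49 D7, reset; bytes_emitted=6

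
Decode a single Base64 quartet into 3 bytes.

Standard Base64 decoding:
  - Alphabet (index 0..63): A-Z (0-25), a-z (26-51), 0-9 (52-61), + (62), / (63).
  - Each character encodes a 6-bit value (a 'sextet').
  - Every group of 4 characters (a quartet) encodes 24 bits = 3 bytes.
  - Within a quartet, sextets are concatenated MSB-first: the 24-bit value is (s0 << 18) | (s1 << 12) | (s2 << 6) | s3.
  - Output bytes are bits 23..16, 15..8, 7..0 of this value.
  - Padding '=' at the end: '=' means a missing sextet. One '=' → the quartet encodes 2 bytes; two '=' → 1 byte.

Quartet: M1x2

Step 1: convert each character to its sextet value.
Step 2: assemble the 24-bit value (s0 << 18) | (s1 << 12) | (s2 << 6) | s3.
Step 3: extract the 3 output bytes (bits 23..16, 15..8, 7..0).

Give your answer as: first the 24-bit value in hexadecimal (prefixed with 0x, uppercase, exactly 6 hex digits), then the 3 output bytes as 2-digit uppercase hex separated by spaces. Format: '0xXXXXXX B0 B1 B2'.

Answer: 0x335C76 33 5C 76

Derivation:
Sextets: M=12, 1=53, x=49, 2=54
24-bit: (12<<18) | (53<<12) | (49<<6) | 54
      = 0x300000 | 0x035000 | 0x000C40 | 0x000036
      = 0x335C76
Bytes: (v>>16)&0xFF=33, (v>>8)&0xFF=5C, v&0xFF=76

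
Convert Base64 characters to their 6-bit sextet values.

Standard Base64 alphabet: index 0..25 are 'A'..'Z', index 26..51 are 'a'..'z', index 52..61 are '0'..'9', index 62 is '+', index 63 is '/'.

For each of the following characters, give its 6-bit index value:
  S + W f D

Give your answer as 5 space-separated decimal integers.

'S': A..Z range, ord('S') − ord('A') = 18
'+': index 62
'W': A..Z range, ord('W') − ord('A') = 22
'f': a..z range, 26 + ord('f') − ord('a') = 31
'D': A..Z range, ord('D') − ord('A') = 3

Answer: 18 62 22 31 3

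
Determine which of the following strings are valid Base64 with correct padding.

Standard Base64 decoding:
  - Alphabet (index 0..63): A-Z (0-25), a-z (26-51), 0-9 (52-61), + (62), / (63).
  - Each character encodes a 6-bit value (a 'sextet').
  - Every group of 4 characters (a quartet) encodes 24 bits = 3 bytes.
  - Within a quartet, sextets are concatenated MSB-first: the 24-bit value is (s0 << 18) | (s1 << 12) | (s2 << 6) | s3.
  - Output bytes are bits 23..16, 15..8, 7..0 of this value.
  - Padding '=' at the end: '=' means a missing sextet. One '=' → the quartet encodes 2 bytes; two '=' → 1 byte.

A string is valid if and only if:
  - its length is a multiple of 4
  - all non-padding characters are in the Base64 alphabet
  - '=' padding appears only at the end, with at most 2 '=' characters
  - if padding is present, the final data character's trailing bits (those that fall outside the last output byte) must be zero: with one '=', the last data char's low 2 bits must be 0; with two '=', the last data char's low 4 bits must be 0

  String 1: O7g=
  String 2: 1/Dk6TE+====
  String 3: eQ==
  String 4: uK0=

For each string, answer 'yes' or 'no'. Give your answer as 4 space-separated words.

String 1: 'O7g=' → valid
String 2: '1/Dk6TE+====' → invalid (4 pad chars (max 2))
String 3: 'eQ==' → valid
String 4: 'uK0=' → valid

Answer: yes no yes yes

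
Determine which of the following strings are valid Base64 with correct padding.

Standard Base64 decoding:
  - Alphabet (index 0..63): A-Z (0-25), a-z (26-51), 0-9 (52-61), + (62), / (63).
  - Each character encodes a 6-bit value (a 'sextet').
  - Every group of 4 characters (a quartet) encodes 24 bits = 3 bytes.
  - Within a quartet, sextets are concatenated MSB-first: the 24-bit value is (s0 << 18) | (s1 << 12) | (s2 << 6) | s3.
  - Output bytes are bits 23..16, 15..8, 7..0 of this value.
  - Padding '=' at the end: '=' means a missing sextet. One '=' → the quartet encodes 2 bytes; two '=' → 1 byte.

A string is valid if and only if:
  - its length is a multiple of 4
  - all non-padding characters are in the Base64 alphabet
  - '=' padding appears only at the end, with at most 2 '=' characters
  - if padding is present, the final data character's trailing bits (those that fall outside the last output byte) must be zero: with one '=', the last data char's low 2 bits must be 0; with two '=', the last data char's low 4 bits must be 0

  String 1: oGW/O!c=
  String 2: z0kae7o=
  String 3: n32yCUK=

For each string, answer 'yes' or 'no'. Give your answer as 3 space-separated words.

Answer: no yes no

Derivation:
String 1: 'oGW/O!c=' → invalid (bad char(s): ['!'])
String 2: 'z0kae7o=' → valid
String 3: 'n32yCUK=' → invalid (bad trailing bits)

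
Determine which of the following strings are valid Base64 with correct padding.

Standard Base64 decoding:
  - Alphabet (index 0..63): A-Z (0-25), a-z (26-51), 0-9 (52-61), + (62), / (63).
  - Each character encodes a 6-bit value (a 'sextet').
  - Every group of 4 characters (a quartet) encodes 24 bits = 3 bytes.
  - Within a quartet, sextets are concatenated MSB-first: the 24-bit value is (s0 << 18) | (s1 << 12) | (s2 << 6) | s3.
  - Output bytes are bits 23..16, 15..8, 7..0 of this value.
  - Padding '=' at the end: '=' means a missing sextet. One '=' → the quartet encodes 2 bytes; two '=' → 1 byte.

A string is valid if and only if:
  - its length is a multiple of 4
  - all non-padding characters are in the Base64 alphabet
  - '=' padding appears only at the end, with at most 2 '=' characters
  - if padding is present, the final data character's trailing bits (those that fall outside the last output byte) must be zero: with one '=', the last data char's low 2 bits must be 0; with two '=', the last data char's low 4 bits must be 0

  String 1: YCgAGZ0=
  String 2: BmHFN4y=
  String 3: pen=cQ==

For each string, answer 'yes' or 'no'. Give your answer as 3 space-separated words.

Answer: yes no no

Derivation:
String 1: 'YCgAGZ0=' → valid
String 2: 'BmHFN4y=' → invalid (bad trailing bits)
String 3: 'pen=cQ==' → invalid (bad char(s): ['=']; '=' in middle)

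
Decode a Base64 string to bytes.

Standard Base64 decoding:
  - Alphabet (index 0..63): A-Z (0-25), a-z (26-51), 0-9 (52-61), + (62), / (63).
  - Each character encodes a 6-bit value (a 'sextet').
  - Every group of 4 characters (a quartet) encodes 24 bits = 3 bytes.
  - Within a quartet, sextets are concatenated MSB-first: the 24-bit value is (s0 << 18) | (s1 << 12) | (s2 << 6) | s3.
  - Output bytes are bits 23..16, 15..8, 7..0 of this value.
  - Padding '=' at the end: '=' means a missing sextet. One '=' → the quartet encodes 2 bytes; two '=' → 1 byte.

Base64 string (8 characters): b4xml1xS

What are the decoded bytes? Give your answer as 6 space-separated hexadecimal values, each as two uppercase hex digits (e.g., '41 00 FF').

Answer: 6F 8C 66 97 5C 52

Derivation:
After char 0 ('b'=27): chars_in_quartet=1 acc=0x1B bytes_emitted=0
After char 1 ('4'=56): chars_in_quartet=2 acc=0x6F8 bytes_emitted=0
After char 2 ('x'=49): chars_in_quartet=3 acc=0x1BE31 bytes_emitted=0
After char 3 ('m'=38): chars_in_quartet=4 acc=0x6F8C66 -> emit 6F 8C 66, reset; bytes_emitted=3
After char 4 ('l'=37): chars_in_quartet=1 acc=0x25 bytes_emitted=3
After char 5 ('1'=53): chars_in_quartet=2 acc=0x975 bytes_emitted=3
After char 6 ('x'=49): chars_in_quartet=3 acc=0x25D71 bytes_emitted=3
After char 7 ('S'=18): chars_in_quartet=4 acc=0x975C52 -> emit 97 5C 52, reset; bytes_emitted=6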